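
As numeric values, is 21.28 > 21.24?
True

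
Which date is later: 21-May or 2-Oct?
2-Oct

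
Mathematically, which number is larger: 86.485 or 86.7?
86.7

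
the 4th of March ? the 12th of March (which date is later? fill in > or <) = <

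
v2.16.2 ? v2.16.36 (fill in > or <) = <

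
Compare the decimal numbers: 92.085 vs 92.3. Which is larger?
92.3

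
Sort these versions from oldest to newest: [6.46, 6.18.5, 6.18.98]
[6.18.5, 6.18.98, 6.46]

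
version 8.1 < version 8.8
True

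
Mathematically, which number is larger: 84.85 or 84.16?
84.85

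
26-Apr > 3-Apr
True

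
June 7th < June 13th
True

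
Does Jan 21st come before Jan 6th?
No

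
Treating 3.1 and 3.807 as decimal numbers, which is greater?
3.807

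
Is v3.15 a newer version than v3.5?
Yes. Version numbers are compared segment by segment as integers, not as decimals: minor version 15 > 5, so v3.15 > v3.5 (even though the decimal 3.15 < 3.5).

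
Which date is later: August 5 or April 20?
August 5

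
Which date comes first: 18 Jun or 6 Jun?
6 Jun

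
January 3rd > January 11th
False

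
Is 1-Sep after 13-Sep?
No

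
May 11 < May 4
False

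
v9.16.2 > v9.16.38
False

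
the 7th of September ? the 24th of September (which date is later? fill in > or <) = <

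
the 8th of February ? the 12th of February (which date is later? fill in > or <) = <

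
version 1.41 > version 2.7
False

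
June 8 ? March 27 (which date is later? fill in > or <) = >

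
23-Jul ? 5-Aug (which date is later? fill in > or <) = <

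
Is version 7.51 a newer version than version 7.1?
Yes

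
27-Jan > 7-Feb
False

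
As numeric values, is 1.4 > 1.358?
True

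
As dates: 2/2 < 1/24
False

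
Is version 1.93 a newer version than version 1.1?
Yes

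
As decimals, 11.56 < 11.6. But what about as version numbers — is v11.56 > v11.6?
True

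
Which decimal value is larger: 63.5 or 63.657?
63.657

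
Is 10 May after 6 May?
Yes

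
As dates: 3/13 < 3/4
False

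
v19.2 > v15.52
True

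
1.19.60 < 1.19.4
False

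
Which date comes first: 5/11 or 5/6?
5/6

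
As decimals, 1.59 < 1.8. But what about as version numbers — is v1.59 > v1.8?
True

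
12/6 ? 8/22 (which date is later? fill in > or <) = >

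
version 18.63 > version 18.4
True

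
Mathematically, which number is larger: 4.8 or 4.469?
4.8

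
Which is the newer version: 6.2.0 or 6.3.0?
6.3.0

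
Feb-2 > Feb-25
False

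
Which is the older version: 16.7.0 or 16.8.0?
16.7.0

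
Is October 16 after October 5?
Yes. Day 16 comes after day 5 in October — this is a date comparison, not a decimal one (the decimal 10.16 would be smaller than 10.5).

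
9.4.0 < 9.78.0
True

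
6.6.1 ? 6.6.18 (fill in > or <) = <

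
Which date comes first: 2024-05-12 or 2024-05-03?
2024-05-03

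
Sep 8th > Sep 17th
False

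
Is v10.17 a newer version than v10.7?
Yes. Version numbers are compared segment by segment as integers, not as decimals: minor version 17 > 7, so v10.17 > v10.7 (even though the decimal 10.17 < 10.7).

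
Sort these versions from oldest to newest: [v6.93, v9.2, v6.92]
[v6.92, v6.93, v9.2]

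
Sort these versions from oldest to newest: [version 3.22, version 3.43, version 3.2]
[version 3.2, version 3.22, version 3.43]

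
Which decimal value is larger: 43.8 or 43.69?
43.8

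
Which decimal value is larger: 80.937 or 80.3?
80.937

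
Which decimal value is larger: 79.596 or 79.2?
79.596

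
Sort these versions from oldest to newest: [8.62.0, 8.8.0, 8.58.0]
[8.8.0, 8.58.0, 8.62.0]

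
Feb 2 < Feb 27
True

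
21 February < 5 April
True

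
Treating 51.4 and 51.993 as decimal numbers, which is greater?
51.993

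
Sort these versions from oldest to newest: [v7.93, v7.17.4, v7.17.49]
[v7.17.4, v7.17.49, v7.93]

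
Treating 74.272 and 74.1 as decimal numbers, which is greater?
74.272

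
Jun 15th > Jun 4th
True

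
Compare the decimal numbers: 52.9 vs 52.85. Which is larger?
52.9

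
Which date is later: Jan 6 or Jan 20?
Jan 20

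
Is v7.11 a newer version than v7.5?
Yes. Version numbers are compared segment by segment as integers, not as decimals: minor version 11 > 5, so v7.11 > v7.5 (even though the decimal 7.11 < 7.5).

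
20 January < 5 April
True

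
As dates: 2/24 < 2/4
False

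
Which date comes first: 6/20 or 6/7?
6/7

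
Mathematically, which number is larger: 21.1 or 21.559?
21.559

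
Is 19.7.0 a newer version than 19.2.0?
Yes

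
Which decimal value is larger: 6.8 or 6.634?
6.8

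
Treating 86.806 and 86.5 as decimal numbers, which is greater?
86.806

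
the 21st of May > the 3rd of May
True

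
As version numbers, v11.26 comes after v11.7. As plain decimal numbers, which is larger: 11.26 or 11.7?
11.7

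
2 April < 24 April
True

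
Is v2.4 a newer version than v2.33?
No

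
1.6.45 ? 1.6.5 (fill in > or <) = >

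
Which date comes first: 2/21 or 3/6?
2/21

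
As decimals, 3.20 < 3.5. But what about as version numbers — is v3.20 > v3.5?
True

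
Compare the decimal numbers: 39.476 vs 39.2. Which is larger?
39.476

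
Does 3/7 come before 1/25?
No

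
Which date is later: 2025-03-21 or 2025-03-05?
2025-03-21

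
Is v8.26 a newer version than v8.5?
Yes. Version numbers are compared segment by segment as integers, not as decimals: minor version 26 > 5, so v8.26 > v8.5 (even though the decimal 8.26 < 8.5).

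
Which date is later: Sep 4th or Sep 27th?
Sep 27th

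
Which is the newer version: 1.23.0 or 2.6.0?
2.6.0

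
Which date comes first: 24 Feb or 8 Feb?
8 Feb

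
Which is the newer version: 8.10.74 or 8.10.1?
8.10.74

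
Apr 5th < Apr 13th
True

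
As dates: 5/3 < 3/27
False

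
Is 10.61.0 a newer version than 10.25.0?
Yes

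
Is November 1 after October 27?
Yes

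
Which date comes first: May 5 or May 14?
May 5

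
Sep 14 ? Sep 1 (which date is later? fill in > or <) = >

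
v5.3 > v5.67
False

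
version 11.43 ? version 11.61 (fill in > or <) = <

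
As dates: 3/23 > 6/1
False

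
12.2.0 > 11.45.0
True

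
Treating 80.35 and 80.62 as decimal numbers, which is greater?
80.62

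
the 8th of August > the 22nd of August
False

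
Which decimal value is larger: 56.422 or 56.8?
56.8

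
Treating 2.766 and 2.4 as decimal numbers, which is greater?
2.766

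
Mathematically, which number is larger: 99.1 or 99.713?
99.713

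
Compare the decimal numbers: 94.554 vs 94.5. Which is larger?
94.554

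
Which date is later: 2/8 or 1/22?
2/8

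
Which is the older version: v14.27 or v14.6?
v14.6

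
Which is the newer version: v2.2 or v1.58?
v2.2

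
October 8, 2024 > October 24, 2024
False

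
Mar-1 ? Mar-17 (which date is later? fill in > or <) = <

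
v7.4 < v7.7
True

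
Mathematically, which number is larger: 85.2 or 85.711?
85.711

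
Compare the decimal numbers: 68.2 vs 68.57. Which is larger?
68.57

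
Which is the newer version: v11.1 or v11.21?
v11.21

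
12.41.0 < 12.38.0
False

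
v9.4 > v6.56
True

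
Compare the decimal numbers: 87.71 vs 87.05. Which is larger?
87.71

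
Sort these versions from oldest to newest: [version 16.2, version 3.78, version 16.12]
[version 3.78, version 16.2, version 16.12]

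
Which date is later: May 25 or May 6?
May 25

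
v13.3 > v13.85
False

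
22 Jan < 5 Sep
True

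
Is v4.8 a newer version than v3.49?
Yes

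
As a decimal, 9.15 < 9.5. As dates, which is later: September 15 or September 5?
September 15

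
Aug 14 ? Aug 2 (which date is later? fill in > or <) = >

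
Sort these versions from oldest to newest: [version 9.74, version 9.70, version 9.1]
[version 9.1, version 9.70, version 9.74]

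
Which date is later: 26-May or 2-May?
26-May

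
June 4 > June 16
False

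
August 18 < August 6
False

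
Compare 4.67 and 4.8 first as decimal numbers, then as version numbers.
As decimals: 4.67 < 4.8. As versions: v4.67 > v4.8 (minor version 67 > 8).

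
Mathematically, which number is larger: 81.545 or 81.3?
81.545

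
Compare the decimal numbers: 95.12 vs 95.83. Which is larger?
95.83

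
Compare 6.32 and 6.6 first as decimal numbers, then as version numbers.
As decimals: 6.32 < 6.6. As versions: v6.32 > v6.6 (minor version 32 > 6).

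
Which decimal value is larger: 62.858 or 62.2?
62.858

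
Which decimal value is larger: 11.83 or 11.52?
11.83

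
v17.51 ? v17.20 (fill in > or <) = >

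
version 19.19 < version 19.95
True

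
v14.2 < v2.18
False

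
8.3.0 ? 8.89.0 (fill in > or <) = <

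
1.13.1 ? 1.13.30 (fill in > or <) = <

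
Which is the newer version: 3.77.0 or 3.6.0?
3.77.0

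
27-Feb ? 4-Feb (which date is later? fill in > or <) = >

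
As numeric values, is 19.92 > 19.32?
True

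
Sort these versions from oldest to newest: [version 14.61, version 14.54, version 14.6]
[version 14.6, version 14.54, version 14.61]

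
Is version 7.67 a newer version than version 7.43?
Yes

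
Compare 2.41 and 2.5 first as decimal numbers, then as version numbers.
As decimals: 2.41 < 2.5. As versions: v2.41 > v2.5 (minor version 41 > 5).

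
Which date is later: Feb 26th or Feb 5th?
Feb 26th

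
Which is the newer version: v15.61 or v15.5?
v15.61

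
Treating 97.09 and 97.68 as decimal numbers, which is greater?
97.68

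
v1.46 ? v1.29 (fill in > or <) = >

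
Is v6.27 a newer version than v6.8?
Yes. Version numbers are compared segment by segment as integers, not as decimals: minor version 27 > 8, so v6.27 > v6.8 (even though the decimal 6.27 < 6.8).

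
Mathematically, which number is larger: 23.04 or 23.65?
23.65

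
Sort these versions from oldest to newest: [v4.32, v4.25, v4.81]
[v4.25, v4.32, v4.81]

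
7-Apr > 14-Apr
False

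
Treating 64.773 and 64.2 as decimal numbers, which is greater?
64.773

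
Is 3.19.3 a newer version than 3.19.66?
No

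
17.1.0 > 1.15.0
True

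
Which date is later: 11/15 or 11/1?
11/15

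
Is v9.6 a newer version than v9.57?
No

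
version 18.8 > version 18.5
True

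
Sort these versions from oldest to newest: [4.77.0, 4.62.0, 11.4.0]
[4.62.0, 4.77.0, 11.4.0]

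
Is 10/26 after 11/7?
No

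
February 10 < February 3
False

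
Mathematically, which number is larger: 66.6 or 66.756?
66.756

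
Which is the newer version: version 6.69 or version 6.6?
version 6.69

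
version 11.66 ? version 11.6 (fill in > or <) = >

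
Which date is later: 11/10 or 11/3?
11/10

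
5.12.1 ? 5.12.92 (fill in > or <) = <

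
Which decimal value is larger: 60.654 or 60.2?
60.654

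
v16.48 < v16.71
True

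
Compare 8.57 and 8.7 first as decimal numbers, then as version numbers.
As decimals: 8.57 < 8.7. As versions: v8.57 > v8.7 (minor version 57 > 7).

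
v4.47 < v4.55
True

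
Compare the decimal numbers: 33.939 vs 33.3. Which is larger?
33.939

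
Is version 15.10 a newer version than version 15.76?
No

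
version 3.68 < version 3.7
False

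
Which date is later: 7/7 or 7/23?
7/23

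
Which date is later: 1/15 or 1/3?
1/15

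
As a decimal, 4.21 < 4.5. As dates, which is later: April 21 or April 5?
April 21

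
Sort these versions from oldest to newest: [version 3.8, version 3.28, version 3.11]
[version 3.8, version 3.11, version 3.28]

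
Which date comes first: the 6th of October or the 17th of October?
the 6th of October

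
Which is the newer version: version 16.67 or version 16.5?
version 16.67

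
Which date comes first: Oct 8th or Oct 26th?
Oct 8th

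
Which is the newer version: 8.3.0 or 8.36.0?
8.36.0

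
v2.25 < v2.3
False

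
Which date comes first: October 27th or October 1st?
October 1st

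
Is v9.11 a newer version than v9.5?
Yes. Version numbers are compared segment by segment as integers, not as decimals: minor version 11 > 5, so v9.11 > v9.5 (even though the decimal 9.11 < 9.5).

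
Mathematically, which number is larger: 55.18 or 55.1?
55.18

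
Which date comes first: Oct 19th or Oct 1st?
Oct 1st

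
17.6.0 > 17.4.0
True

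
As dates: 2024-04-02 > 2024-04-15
False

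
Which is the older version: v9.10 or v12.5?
v9.10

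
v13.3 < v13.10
True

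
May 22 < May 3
False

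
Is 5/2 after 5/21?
No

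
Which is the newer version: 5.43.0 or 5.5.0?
5.43.0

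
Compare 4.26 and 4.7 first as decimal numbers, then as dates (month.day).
As decimals: 4.26 < 4.7. As dates: 4/26 is later than 4/7 (day 26 > day 7).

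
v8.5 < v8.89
True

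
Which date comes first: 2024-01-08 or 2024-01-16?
2024-01-08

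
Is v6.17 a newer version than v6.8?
Yes. Version numbers are compared segment by segment as integers, not as decimals: minor version 17 > 8, so v6.17 > v6.8 (even though the decimal 6.17 < 6.8).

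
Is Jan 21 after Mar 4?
No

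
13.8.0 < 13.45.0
True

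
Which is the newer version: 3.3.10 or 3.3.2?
3.3.10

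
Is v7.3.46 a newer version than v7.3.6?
Yes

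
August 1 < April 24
False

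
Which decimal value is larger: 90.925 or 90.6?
90.925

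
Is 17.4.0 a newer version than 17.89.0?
No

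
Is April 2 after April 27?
No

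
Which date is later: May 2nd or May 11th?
May 11th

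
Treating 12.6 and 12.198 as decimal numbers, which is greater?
12.6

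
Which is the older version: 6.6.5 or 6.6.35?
6.6.5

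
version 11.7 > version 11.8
False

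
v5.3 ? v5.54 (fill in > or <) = <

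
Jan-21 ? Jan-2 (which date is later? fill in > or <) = >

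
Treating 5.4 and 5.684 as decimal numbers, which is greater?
5.684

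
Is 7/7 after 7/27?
No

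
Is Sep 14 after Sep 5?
Yes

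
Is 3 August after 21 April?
Yes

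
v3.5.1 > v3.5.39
False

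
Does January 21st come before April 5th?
Yes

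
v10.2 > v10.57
False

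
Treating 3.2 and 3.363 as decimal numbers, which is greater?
3.363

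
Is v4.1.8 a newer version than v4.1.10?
No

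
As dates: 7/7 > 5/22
True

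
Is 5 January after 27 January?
No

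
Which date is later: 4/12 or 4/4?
4/12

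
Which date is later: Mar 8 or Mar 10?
Mar 10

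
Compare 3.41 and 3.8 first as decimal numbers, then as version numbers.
As decimals: 3.41 < 3.8. As versions: v3.41 > v3.8 (minor version 41 > 8).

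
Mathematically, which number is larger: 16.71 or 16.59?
16.71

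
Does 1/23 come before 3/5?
Yes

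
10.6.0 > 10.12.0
False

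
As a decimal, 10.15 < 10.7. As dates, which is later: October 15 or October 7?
October 15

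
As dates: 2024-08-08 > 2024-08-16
False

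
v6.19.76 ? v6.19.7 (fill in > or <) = >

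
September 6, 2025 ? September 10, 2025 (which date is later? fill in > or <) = <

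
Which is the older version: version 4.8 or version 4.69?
version 4.8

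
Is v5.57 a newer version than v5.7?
Yes. Version numbers are compared segment by segment as integers, not as decimals: minor version 57 > 7, so v5.57 > v5.7 (even though the decimal 5.57 < 5.7).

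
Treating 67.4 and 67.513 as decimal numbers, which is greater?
67.513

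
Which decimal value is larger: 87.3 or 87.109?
87.3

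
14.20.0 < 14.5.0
False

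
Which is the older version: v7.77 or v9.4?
v7.77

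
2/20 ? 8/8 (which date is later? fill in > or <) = <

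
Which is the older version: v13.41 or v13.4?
v13.4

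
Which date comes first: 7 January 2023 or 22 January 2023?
7 January 2023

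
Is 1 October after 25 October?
No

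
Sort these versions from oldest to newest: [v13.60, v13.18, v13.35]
[v13.18, v13.35, v13.60]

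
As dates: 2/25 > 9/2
False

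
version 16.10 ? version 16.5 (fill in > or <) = >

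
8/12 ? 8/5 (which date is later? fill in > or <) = >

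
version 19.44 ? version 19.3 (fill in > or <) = >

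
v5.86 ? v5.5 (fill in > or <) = >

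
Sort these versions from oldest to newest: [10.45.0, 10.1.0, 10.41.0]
[10.1.0, 10.41.0, 10.45.0]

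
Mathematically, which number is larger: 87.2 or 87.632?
87.632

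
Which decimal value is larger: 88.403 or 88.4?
88.403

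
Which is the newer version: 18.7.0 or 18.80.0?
18.80.0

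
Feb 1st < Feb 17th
True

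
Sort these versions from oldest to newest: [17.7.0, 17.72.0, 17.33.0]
[17.7.0, 17.33.0, 17.72.0]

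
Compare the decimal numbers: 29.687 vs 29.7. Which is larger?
29.7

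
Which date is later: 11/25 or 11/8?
11/25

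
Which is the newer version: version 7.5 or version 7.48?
version 7.48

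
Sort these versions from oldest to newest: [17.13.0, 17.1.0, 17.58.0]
[17.1.0, 17.13.0, 17.58.0]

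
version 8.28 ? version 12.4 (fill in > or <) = <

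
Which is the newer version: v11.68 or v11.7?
v11.68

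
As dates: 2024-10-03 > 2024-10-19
False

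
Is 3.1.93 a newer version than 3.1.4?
Yes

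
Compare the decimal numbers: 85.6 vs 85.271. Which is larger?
85.6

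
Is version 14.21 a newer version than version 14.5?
Yes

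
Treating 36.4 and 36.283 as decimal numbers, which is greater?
36.4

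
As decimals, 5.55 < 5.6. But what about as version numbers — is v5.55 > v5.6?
True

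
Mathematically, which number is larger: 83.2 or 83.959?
83.959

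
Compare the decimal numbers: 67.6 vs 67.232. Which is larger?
67.6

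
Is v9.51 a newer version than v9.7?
Yes. Version numbers are compared segment by segment as integers, not as decimals: minor version 51 > 7, so v9.51 > v9.7 (even though the decimal 9.51 < 9.7).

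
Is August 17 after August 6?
Yes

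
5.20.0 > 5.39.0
False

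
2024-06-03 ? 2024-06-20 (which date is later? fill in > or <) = <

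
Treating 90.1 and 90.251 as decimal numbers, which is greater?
90.251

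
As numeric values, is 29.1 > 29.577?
False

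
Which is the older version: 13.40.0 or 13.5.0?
13.5.0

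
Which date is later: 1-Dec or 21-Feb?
1-Dec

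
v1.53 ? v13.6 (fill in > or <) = <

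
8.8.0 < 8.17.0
True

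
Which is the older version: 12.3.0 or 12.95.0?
12.3.0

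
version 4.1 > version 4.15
False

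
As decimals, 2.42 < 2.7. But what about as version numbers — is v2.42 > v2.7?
True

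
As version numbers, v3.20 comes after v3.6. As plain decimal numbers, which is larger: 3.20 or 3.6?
3.6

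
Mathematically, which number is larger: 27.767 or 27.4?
27.767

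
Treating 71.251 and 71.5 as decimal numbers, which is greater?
71.5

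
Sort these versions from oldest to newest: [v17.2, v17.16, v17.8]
[v17.2, v17.8, v17.16]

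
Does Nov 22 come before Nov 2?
No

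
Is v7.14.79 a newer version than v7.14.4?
Yes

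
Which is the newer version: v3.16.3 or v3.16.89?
v3.16.89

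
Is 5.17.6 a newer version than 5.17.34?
No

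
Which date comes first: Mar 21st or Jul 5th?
Mar 21st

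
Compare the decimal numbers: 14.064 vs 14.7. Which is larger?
14.7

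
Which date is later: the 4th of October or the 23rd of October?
the 23rd of October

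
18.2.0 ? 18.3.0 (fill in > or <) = <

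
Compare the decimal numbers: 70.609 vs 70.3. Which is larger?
70.609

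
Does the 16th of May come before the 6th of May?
No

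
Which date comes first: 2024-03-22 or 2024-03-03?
2024-03-03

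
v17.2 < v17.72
True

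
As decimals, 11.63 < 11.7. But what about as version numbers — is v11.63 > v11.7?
True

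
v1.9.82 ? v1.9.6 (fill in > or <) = >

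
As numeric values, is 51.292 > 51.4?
False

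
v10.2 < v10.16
True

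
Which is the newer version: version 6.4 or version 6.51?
version 6.51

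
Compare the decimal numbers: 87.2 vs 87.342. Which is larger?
87.342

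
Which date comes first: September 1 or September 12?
September 1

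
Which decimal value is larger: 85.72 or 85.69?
85.72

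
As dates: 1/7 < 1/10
True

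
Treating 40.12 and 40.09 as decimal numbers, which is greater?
40.12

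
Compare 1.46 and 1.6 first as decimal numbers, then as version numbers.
As decimals: 1.46 < 1.6. As versions: v1.46 > v1.6 (minor version 46 > 6).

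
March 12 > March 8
True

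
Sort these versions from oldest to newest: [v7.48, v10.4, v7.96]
[v7.48, v7.96, v10.4]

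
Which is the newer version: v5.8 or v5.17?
v5.17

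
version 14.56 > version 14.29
True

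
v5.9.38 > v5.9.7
True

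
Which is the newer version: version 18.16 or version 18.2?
version 18.16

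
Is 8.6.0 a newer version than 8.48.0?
No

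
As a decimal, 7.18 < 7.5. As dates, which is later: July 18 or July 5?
July 18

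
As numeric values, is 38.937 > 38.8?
True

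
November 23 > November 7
True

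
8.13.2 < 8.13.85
True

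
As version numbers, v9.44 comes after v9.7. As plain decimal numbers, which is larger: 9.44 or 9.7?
9.7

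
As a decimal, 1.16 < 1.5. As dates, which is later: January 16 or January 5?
January 16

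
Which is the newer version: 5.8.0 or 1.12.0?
5.8.0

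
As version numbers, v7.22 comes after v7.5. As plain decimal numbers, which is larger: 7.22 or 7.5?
7.5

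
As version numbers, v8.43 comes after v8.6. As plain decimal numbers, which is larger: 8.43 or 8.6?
8.6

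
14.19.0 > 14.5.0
True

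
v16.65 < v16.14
False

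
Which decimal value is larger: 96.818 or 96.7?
96.818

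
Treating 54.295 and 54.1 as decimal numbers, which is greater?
54.295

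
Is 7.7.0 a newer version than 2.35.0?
Yes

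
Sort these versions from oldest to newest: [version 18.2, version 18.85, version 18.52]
[version 18.2, version 18.52, version 18.85]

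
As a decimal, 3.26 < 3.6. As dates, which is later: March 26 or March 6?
March 26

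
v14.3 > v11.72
True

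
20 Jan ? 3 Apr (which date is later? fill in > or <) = <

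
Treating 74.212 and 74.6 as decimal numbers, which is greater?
74.6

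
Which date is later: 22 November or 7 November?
22 November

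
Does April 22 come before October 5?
Yes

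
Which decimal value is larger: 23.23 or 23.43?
23.43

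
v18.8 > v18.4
True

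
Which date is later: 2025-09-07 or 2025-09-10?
2025-09-10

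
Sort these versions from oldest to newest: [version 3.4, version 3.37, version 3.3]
[version 3.3, version 3.4, version 3.37]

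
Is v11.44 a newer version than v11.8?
Yes. Version numbers are compared segment by segment as integers, not as decimals: minor version 44 > 8, so v11.44 > v11.8 (even though the decimal 11.44 < 11.8).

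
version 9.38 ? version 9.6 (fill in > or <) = >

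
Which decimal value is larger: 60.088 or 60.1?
60.1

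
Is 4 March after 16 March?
No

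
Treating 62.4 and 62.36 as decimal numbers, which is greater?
62.4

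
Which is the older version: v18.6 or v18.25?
v18.6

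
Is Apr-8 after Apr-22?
No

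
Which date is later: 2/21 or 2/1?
2/21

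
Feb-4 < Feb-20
True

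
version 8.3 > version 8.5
False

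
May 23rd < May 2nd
False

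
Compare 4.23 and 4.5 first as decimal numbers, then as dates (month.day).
As decimals: 4.23 < 4.5. As dates: 4/23 is later than 4/5 (day 23 > day 5).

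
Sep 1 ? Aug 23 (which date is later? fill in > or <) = >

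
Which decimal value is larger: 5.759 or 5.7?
5.759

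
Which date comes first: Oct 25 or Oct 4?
Oct 4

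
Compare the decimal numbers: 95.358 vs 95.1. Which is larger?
95.358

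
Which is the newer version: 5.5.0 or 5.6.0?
5.6.0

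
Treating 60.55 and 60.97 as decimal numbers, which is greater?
60.97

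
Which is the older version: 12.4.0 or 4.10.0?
4.10.0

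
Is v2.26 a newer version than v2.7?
Yes. Version numbers are compared segment by segment as integers, not as decimals: minor version 26 > 7, so v2.26 > v2.7 (even though the decimal 2.26 < 2.7).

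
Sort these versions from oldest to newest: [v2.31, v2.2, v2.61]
[v2.2, v2.31, v2.61]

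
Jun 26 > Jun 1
True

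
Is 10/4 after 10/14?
No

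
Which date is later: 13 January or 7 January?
13 January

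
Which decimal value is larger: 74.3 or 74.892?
74.892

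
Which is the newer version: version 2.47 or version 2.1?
version 2.47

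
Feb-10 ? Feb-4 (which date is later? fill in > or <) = >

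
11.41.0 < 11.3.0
False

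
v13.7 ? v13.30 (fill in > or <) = <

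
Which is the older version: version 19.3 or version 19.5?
version 19.3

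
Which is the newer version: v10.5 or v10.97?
v10.97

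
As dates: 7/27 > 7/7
True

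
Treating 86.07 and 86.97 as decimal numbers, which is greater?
86.97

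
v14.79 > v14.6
True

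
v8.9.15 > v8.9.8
True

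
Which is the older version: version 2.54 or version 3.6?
version 2.54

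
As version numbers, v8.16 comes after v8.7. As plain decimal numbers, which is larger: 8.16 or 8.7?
8.7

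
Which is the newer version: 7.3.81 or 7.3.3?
7.3.81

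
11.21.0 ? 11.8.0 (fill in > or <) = >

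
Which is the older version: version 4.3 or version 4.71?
version 4.3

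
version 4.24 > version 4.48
False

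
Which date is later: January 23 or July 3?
July 3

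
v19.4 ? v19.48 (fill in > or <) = <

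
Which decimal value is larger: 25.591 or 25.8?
25.8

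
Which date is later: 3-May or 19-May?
19-May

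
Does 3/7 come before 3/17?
Yes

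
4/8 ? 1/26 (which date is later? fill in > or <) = >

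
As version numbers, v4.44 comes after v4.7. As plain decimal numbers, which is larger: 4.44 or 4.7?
4.7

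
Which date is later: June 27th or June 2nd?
June 27th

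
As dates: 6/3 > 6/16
False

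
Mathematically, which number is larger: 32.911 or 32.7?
32.911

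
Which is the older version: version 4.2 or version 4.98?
version 4.2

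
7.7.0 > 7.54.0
False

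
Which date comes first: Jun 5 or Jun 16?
Jun 5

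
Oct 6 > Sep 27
True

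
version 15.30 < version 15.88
True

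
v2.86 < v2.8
False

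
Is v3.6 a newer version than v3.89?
No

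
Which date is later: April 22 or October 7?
October 7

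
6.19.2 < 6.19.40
True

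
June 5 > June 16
False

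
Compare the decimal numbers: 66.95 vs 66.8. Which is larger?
66.95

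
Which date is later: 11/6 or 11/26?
11/26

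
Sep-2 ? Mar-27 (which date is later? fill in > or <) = >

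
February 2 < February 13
True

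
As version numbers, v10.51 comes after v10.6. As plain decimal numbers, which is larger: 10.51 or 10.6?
10.6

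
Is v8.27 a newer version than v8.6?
Yes. Version numbers are compared segment by segment as integers, not as decimals: minor version 27 > 6, so v8.27 > v8.6 (even though the decimal 8.27 < 8.6).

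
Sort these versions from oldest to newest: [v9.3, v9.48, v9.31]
[v9.3, v9.31, v9.48]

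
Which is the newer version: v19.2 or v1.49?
v19.2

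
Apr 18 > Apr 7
True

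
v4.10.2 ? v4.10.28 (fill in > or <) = <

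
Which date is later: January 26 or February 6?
February 6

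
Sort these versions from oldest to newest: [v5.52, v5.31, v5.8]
[v5.8, v5.31, v5.52]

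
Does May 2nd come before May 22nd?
Yes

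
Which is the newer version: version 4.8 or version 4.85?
version 4.85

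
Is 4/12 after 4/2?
Yes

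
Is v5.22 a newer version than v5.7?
Yes. Version numbers are compared segment by segment as integers, not as decimals: minor version 22 > 7, so v5.22 > v5.7 (even though the decimal 5.22 < 5.7).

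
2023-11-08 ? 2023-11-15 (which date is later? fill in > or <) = <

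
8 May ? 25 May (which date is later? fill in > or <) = <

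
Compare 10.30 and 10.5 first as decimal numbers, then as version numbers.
As decimals: 10.30 < 10.5. As versions: v10.30 > v10.5 (minor version 30 > 5).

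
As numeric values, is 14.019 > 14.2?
False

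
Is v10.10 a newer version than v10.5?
Yes. Version numbers are compared segment by segment as integers, not as decimals: minor version 10 > 5, so v10.10 > v10.5 (even though the decimal 10.10 < 10.5).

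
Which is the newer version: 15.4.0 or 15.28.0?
15.28.0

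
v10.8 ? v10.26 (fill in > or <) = <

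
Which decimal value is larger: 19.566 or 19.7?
19.7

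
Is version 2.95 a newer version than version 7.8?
No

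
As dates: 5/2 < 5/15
True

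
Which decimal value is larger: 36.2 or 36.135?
36.2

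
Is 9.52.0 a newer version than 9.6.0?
Yes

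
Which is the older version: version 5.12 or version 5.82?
version 5.12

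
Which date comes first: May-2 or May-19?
May-2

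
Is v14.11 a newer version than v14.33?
No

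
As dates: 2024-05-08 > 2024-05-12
False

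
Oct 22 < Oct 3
False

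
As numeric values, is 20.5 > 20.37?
True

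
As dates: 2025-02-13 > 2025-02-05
True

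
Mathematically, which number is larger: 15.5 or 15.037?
15.5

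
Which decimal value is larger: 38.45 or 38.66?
38.66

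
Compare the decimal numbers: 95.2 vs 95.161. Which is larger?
95.2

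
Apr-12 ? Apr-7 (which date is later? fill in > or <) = >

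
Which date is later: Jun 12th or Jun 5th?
Jun 12th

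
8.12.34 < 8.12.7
False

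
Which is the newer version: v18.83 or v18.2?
v18.83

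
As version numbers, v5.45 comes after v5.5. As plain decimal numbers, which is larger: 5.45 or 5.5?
5.5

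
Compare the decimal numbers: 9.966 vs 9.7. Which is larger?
9.966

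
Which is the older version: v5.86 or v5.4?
v5.4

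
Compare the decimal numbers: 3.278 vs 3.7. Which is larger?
3.7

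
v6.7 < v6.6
False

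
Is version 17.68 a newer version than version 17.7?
Yes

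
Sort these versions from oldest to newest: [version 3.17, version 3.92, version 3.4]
[version 3.4, version 3.17, version 3.92]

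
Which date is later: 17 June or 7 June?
17 June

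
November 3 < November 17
True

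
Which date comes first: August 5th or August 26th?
August 5th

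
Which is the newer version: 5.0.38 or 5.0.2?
5.0.38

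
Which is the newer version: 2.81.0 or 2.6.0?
2.81.0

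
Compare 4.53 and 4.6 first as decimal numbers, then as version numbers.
As decimals: 4.53 < 4.6. As versions: v4.53 > v4.6 (minor version 53 > 6).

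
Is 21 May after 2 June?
No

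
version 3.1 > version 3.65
False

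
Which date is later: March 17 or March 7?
March 17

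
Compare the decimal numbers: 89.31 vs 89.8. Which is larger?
89.8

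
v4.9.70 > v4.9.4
True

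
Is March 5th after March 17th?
No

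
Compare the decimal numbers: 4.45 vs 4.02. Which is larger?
4.45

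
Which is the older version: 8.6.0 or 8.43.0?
8.6.0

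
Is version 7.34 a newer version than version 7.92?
No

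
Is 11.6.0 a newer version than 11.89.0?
No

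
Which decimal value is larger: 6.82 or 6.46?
6.82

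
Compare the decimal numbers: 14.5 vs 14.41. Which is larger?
14.5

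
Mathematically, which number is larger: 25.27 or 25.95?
25.95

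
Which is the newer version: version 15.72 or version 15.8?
version 15.72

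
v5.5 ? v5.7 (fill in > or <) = <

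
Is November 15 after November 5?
Yes. Day 15 comes after day 5 in November — this is a date comparison, not a decimal one (the decimal 11.15 would be smaller than 11.5).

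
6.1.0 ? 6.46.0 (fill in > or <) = <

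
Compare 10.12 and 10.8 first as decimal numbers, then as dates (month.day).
As decimals: 10.12 < 10.8. As dates: 10/12 is later than 10/8 (day 12 > day 8).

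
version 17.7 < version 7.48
False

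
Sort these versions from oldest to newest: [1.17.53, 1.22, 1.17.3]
[1.17.3, 1.17.53, 1.22]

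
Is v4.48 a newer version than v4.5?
Yes. Version numbers are compared segment by segment as integers, not as decimals: minor version 48 > 5, so v4.48 > v4.5 (even though the decimal 4.48 < 4.5).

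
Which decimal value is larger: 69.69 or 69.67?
69.69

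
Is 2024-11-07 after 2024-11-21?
No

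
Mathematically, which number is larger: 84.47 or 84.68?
84.68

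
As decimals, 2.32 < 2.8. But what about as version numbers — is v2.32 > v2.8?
True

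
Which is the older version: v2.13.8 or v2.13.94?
v2.13.8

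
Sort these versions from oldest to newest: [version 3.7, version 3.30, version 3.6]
[version 3.6, version 3.7, version 3.30]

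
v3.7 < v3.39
True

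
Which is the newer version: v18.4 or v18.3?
v18.4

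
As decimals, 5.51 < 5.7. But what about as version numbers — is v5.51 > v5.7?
True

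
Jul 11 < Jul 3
False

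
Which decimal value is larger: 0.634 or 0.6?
0.634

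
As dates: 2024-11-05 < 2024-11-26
True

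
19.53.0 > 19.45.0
True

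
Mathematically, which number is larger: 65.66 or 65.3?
65.66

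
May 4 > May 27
False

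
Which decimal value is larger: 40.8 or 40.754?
40.8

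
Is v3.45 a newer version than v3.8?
Yes. Version numbers are compared segment by segment as integers, not as decimals: minor version 45 > 8, so v3.45 > v3.8 (even though the decimal 3.45 < 3.8).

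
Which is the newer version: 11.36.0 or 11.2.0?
11.36.0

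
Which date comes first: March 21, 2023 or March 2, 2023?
March 2, 2023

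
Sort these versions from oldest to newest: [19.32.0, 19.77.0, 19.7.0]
[19.7.0, 19.32.0, 19.77.0]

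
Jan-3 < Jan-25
True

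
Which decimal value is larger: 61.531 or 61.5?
61.531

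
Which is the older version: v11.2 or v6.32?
v6.32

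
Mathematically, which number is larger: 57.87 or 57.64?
57.87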